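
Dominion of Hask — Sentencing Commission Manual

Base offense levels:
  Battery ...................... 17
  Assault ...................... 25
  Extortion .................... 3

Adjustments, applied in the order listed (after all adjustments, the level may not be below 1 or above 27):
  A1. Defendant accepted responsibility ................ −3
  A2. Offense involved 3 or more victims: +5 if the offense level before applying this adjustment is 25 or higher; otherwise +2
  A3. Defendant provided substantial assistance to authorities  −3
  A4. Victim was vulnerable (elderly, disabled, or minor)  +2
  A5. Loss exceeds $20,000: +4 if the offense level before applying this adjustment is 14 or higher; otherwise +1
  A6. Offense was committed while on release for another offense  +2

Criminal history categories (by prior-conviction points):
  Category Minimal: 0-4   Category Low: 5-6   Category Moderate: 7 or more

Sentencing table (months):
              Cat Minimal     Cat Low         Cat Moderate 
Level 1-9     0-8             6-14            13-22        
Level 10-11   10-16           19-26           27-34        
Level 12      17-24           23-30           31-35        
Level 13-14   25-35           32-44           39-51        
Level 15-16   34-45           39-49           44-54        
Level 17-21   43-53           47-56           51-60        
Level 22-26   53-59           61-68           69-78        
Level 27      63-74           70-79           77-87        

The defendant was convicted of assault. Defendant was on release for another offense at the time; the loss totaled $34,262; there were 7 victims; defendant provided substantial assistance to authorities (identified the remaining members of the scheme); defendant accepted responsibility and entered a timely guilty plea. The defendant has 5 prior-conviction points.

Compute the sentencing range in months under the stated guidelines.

70-79 months

Base offense level for assault: 25.
A1 applies: 25 − 3 = 22.
A2 applies (level before this adjustment is 22 < 25, so +2): 22 + 2 = 24.
A3 applies: 24 − 3 = 21.
A4 does not apply.
A5 applies (level before this adjustment is 21 ≥ 14, so +4): 21 + 4 = 25.
A6 applies: 25 + 2 = 27.
Final offense level: 27.
Criminal history: 5 prior points → Category Low (5-6).
Level 27 falls in the 27 band.
Grid: Level 27 × Category Low = 70-79 months.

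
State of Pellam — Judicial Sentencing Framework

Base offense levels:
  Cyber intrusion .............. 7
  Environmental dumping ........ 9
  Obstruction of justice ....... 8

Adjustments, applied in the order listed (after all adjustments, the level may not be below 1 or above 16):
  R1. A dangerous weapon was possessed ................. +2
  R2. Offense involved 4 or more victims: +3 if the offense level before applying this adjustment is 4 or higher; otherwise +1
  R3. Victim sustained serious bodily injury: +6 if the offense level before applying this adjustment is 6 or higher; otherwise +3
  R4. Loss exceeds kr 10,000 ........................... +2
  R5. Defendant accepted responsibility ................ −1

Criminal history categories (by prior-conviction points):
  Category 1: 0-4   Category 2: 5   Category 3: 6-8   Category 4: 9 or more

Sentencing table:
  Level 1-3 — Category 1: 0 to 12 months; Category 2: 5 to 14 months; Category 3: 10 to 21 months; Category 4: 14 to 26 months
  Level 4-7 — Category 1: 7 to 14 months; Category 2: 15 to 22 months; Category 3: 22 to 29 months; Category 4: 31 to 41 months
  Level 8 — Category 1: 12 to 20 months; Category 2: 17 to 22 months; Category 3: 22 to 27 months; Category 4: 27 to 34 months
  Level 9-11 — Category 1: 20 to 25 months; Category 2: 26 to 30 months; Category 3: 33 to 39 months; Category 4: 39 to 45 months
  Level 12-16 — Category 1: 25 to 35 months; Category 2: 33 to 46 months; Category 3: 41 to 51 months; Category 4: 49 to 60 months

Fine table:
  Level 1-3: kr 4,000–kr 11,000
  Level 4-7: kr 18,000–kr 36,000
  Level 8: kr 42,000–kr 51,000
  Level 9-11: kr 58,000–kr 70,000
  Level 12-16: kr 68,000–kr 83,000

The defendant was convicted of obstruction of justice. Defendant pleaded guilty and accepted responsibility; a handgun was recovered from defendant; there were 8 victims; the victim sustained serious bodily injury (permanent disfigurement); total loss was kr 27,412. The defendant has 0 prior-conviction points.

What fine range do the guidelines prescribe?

Base offense level for obstruction of justice: 8.
R1 applies: 8 + 2 = 10.
R2 applies (level before this adjustment is 10 ≥ 4, so +3): 10 + 3 = 13.
R3 applies (level before this adjustment is 13 ≥ 6, so +6): 13 + 6 = 19.
R4 applies: 19 + 2 = 21.
R5 applies: 21 − 1 = 20.
Level 20 exceeds the maximum of 16; capped at 16.
Final offense level: 16.
Level 16 falls in the 12-16 band.
Fine table: Level 12-16 → kr 68,000–kr 83,000.

kr 68,000–kr 83,000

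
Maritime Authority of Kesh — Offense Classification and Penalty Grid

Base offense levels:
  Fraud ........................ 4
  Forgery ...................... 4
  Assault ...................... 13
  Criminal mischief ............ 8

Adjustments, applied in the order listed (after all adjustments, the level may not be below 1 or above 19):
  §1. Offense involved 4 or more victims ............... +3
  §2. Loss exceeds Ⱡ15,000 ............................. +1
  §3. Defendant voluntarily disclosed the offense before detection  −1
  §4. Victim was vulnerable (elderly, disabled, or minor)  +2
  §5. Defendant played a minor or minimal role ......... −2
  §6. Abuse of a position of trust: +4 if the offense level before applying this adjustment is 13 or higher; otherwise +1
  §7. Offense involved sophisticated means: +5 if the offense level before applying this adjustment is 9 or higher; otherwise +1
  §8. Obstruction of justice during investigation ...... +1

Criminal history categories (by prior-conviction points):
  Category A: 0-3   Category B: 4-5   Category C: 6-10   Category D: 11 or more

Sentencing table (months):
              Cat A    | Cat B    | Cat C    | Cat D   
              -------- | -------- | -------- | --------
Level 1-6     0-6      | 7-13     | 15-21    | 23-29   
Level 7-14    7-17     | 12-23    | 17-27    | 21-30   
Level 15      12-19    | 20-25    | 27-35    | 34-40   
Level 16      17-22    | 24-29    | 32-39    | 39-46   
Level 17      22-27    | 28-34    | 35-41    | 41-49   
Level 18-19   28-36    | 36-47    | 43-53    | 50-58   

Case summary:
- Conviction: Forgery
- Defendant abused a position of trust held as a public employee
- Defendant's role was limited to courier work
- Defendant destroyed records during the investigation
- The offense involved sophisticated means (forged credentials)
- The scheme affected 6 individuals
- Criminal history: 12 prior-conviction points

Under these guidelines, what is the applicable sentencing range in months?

Base offense level for forgery: 4.
§1 applies: 4 + 3 = 7.
§2 does not apply.
§3 does not apply.
§5 applies: 7 − 2 = 5.
§6 applies (level before this adjustment is 5 < 13, so +1): 5 + 1 = 6.
§7 applies (level before this adjustment is 6 < 9, so +1): 6 + 1 = 7.
§8 applies: 7 + 1 = 8.
Final offense level: 8.
Criminal history: 12 prior points → Category D (11+).
Level 8 falls in the 7-14 band.
Grid: Level 7-14 × Category D = 21-30 months.

21-30 months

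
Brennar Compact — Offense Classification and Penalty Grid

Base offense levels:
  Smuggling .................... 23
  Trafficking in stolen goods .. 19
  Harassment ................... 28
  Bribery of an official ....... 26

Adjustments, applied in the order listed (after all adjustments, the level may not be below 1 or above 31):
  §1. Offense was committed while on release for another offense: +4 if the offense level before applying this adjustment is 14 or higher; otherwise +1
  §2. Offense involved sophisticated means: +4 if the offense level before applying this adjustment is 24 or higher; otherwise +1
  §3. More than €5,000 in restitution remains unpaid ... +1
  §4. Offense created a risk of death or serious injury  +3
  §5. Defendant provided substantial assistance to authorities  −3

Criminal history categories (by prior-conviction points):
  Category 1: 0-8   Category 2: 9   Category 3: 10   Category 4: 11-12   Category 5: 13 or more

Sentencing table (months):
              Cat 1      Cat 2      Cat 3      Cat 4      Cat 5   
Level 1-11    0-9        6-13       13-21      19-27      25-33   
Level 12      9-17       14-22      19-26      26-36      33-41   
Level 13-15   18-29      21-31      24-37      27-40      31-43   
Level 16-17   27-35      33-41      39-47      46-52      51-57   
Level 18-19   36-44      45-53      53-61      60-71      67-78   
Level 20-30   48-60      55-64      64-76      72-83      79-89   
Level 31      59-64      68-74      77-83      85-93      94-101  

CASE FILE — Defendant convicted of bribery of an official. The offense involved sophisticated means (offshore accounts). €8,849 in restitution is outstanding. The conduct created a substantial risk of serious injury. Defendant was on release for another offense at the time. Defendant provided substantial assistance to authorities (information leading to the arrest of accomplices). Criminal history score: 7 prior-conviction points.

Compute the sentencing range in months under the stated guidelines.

Base offense level for bribery of an official: 26.
§1 applies (level before this adjustment is 26 ≥ 14, so +4): 26 + 4 = 30.
§2 applies (level before this adjustment is 30 ≥ 24, so +4): 30 + 4 = 34.
§3 applies: 34 + 1 = 35.
§4 applies: 35 + 3 = 38.
§5 applies: 38 − 3 = 35.
Level 35 exceeds the maximum of 31; capped at 31.
Final offense level: 31.
Criminal history: 7 prior points → Category 1 (0-8).
Level 31 falls in the 31 band.
Grid: Level 31 × Category 1 = 59-64 months.

59-64 months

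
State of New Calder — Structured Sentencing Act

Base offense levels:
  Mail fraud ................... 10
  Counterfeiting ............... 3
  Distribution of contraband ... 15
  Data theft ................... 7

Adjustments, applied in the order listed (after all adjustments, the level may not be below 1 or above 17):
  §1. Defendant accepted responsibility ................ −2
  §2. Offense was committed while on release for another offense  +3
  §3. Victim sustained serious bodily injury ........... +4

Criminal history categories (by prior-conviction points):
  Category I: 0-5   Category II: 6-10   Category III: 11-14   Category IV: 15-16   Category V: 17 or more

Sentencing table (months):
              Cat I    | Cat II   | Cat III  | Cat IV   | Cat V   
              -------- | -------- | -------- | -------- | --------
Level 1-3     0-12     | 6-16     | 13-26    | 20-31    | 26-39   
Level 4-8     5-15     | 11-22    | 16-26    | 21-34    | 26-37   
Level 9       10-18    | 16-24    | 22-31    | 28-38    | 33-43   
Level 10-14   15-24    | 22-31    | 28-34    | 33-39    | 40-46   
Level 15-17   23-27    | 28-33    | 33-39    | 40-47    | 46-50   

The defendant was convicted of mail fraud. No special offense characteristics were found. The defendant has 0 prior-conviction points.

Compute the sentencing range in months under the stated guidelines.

Base offense level for mail fraud: 10.
Final offense level: 10.
Criminal history: 0 prior points → Category I (0-5).
Level 10 falls in the 10-14 band.
Grid: Level 10-14 × Category I = 15-24 months.

15-24 months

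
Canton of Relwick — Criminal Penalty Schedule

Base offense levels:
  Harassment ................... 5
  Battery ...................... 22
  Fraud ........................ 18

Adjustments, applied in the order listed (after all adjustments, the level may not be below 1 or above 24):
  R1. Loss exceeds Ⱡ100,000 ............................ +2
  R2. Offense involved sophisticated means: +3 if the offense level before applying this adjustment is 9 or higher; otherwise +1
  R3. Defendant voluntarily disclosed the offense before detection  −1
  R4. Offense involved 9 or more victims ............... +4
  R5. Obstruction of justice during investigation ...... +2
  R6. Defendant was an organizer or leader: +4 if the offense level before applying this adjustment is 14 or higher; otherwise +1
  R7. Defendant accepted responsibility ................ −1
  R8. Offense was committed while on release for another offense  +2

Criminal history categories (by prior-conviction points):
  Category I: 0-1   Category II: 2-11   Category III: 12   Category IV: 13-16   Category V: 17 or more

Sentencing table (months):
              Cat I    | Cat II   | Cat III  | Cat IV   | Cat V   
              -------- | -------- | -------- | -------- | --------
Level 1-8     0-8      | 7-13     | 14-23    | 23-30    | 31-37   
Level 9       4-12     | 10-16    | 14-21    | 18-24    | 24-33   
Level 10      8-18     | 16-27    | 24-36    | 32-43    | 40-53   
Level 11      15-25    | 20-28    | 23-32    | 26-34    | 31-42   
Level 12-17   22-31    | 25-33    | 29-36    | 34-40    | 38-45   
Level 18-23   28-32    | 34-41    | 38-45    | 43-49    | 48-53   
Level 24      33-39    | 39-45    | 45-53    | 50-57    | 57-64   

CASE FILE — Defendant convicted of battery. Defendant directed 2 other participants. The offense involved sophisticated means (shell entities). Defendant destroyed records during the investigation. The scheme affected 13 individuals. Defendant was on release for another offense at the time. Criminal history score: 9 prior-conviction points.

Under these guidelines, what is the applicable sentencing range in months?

Base offense level for battery: 22.
R1 does not apply.
R2 applies (level before this adjustment is 22 ≥ 9, so +3): 22 + 3 = 25.
R4 applies: 25 + 4 = 29.
R5 applies: 29 + 2 = 31.
R6 applies (level before this adjustment is 31 ≥ 14, so +4): 31 + 4 = 35.
R8 applies: 35 + 2 = 37.
Level 37 exceeds the maximum of 24; capped at 24.
Final offense level: 24.
Criminal history: 9 prior points → Category II (2-11).
Level 24 falls in the 24 band.
Grid: Level 24 × Category II = 39-45 months.

39-45 months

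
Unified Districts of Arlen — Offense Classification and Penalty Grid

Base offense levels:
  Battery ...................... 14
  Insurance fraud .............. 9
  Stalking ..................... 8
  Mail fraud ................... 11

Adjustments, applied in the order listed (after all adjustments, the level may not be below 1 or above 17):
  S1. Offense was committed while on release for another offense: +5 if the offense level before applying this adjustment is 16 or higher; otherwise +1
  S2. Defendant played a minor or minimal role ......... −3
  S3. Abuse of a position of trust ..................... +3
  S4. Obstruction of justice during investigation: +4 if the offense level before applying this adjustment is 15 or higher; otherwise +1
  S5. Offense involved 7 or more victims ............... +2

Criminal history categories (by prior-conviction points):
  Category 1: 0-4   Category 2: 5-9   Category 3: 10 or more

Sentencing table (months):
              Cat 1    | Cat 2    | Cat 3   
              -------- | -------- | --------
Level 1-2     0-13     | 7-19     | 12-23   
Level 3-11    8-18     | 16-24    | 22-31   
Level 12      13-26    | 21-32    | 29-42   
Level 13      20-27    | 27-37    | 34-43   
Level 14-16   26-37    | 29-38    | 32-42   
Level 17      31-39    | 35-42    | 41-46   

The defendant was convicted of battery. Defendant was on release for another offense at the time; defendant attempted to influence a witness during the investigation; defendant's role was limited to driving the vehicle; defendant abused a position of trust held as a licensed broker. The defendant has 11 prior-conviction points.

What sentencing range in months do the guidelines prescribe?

Base offense level for battery: 14.
S1 applies (level before this adjustment is 14 < 16, so +1): 14 + 1 = 15.
S2 applies: 15 − 3 = 12.
S3 applies: 12 + 3 = 15.
S4 applies (level before this adjustment is 15 ≥ 15, so +4): 15 + 4 = 19.
Level 19 exceeds the maximum of 17; capped at 17.
Final offense level: 17.
Criminal history: 11 prior points → Category 3 (10+).
Level 17 falls in the 17 band.
Grid: Level 17 × Category 3 = 41-46 months.

41-46 months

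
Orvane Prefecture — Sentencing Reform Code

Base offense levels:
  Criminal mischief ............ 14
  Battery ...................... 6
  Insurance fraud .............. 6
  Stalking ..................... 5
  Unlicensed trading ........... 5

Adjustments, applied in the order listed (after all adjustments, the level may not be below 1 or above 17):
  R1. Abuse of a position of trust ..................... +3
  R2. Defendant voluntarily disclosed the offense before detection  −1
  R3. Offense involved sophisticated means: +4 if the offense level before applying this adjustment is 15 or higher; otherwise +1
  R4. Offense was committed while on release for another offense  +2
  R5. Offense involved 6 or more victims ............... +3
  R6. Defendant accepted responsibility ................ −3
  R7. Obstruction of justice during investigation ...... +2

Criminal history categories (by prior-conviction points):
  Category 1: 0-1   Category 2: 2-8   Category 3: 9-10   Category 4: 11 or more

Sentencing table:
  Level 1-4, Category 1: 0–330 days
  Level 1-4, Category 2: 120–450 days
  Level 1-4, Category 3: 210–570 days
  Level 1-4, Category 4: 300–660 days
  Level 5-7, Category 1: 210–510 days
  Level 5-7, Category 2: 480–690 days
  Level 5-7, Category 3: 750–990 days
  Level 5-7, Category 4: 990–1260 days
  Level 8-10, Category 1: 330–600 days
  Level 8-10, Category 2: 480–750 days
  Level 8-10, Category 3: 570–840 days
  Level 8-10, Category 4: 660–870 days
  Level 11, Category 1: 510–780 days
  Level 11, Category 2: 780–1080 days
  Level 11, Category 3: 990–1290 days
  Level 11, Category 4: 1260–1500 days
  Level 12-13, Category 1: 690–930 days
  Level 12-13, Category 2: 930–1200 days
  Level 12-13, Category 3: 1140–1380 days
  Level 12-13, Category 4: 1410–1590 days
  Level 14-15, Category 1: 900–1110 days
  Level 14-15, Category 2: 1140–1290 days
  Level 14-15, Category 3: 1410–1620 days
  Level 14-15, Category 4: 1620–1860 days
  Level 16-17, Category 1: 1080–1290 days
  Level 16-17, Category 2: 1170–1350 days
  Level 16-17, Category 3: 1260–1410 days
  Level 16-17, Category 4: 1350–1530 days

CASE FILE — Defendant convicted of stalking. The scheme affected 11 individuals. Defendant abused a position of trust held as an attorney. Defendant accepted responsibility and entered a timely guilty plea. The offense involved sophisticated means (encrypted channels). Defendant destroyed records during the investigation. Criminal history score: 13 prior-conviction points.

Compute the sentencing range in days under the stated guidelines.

Base offense level for stalking: 5.
R1 applies: 5 + 3 = 8.
R2 does not apply.
R3 applies (level before this adjustment is 8 < 15, so +1): 8 + 1 = 9.
R4 does not apply.
R5 applies: 9 + 3 = 12.
R6 applies: 12 − 3 = 9.
R7 applies: 9 + 2 = 11.
Final offense level: 11.
Criminal history: 13 prior points → Category 4 (11+).
Level 11 falls in the 11 band.
Grid: Level 11 × Category 4 = 1260-1500 days.

1260-1500 days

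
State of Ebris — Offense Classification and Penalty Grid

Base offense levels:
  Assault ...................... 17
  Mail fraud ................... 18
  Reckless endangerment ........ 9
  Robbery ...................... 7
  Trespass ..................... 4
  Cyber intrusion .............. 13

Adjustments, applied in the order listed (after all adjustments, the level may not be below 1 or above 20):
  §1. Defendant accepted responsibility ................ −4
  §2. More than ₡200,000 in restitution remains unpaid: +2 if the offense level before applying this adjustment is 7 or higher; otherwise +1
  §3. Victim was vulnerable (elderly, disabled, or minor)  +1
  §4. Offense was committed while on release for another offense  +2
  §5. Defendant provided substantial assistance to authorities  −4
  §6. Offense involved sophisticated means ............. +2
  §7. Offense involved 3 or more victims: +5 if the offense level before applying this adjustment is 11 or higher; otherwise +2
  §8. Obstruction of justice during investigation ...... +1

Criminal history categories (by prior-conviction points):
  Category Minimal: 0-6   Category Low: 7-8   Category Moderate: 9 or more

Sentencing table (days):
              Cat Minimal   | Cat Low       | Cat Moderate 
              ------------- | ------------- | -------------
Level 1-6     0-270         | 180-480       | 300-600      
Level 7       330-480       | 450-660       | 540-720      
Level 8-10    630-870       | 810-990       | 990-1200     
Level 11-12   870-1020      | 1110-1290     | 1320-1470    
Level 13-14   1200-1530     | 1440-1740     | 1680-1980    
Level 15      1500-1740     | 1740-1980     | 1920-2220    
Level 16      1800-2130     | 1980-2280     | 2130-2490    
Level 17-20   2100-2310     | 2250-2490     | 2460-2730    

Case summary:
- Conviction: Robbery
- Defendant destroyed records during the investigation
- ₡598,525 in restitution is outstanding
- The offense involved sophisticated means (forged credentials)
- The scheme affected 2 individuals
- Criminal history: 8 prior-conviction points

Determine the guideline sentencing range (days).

Base offense level for robbery: 7.
§2 applies (level before this adjustment is 7 ≥ 7, so +2): 7 + 2 = 9.
§3 does not apply.
§5 does not apply.
§6 applies: 9 + 2 = 11.
§7 does not apply.
§8 applies: 11 + 1 = 12.
Final offense level: 12.
Criminal history: 8 prior points → Category Low (7-8).
Level 12 falls in the 11-12 band.
Grid: Level 11-12 × Category Low = 1110-1290 days.

1110-1290 days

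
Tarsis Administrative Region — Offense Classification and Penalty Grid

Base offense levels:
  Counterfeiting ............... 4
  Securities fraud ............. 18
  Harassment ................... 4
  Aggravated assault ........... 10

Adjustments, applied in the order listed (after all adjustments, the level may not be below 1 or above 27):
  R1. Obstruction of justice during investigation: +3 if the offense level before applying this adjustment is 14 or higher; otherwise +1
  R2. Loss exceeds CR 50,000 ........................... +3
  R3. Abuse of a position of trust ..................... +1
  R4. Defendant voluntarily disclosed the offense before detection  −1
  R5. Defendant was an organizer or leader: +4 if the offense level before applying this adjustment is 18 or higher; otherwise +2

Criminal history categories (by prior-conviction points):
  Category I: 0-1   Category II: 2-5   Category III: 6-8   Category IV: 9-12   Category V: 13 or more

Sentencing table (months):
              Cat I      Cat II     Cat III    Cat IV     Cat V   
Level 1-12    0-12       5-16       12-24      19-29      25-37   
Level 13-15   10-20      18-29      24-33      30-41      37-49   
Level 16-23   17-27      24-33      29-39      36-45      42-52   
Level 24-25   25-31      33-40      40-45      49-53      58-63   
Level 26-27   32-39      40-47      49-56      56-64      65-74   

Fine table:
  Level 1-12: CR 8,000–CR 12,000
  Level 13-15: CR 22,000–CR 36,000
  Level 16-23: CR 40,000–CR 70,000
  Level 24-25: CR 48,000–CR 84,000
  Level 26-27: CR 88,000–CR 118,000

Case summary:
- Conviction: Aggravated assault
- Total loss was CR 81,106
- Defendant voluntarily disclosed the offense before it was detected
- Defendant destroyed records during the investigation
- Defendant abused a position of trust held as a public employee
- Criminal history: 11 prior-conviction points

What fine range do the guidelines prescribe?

Base offense level for aggravated assault: 10.
R1 applies (level before this adjustment is 10 < 14, so +1): 10 + 1 = 11.
R2 applies: 11 + 3 = 14.
R3 applies: 14 + 1 = 15.
R4 applies: 15 − 1 = 14.
Final offense level: 14.
Level 14 falls in the 13-15 band.
Fine table: Level 13-15 → CR 22,000–CR 36,000.

CR 22,000–CR 36,000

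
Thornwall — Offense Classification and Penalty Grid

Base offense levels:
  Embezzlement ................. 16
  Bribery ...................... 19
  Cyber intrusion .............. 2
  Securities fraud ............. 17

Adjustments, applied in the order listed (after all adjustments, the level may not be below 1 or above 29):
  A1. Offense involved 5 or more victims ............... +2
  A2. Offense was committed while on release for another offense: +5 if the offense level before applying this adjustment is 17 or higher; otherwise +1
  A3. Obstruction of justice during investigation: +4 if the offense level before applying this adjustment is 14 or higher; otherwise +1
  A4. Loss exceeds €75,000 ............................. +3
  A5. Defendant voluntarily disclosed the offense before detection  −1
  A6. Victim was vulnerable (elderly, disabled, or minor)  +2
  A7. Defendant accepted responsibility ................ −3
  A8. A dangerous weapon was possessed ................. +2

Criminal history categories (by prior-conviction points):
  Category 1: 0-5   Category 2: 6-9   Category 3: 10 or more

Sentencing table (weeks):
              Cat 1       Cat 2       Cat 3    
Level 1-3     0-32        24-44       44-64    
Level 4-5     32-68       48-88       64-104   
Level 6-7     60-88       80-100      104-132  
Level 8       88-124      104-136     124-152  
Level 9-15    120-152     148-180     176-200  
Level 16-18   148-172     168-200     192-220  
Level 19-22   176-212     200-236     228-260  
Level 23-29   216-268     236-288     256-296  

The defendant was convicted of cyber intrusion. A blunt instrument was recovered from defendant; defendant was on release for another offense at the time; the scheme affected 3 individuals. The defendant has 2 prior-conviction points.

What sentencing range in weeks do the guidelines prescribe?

Base offense level for cyber intrusion: 2.
A2 applies (level before this adjustment is 2 < 17, so +1): 2 + 1 = 3.
A3 does not apply.
A5 does not apply.
A7 does not apply.
A8 applies: 3 + 2 = 5.
Final offense level: 5.
Criminal history: 2 prior points → Category 1 (0-5).
Level 5 falls in the 4-5 band.
Grid: Level 4-5 × Category 1 = 32-68 weeks.

32-68 weeks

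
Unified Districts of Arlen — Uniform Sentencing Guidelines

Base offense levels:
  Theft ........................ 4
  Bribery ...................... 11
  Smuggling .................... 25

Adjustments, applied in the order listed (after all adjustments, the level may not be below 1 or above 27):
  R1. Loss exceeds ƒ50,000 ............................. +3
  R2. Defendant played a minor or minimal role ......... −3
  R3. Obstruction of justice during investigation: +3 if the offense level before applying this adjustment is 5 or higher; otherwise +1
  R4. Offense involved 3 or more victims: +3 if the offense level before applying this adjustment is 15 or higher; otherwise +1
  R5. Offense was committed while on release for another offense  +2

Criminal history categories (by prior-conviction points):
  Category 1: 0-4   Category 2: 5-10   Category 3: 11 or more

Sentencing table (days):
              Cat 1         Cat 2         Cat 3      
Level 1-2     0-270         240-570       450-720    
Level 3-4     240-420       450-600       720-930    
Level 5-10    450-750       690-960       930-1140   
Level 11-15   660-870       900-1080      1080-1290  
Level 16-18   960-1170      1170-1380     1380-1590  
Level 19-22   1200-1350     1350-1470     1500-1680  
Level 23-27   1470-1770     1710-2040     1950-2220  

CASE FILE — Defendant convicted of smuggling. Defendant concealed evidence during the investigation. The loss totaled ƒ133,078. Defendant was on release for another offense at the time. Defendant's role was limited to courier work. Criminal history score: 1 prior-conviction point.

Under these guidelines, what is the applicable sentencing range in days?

1470-1770 days

Base offense level for smuggling: 25.
R1 applies: 25 + 3 = 28.
R2 applies: 28 − 3 = 25.
R3 applies (level before this adjustment is 25 ≥ 5, so +3): 25 + 3 = 28.
R4 does not apply.
R5 applies: 28 + 2 = 30.
Level 30 exceeds the maximum of 27; capped at 27.
Final offense level: 27.
Criminal history: 1 prior point → Category 1 (0-4).
Level 27 falls in the 23-27 band.
Grid: Level 23-27 × Category 1 = 1470-1770 days.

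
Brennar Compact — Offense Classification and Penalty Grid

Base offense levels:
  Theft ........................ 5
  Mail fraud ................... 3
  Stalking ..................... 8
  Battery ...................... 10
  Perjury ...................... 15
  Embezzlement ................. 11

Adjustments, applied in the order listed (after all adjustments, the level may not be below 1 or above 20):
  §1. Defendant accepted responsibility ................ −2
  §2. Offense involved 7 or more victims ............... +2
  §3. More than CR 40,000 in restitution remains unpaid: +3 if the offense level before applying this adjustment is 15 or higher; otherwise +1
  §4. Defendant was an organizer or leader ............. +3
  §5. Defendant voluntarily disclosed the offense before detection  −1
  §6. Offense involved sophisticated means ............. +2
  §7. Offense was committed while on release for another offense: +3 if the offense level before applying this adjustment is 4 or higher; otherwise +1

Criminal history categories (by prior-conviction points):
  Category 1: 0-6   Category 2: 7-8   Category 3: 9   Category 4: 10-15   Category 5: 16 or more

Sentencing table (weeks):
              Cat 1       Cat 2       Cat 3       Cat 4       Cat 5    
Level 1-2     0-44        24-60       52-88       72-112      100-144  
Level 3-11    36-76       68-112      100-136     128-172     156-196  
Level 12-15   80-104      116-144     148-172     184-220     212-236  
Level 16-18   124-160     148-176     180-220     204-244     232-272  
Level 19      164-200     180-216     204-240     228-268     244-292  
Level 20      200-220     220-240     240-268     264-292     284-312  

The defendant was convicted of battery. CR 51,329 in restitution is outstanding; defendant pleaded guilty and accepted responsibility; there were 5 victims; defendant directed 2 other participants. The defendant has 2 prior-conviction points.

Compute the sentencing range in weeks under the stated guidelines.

Base offense level for battery: 10.
§1 applies: 10 − 2 = 8.
§2 does not apply.
§3 applies (level before this adjustment is 8 < 15, so +1): 8 + 1 = 9.
§4 applies: 9 + 3 = 12.
§5 does not apply.
§6 does not apply.
§7 does not apply.
Final offense level: 12.
Criminal history: 2 prior points → Category 1 (0-6).
Level 12 falls in the 12-15 band.
Grid: Level 12-15 × Category 1 = 80-104 weeks.

80-104 weeks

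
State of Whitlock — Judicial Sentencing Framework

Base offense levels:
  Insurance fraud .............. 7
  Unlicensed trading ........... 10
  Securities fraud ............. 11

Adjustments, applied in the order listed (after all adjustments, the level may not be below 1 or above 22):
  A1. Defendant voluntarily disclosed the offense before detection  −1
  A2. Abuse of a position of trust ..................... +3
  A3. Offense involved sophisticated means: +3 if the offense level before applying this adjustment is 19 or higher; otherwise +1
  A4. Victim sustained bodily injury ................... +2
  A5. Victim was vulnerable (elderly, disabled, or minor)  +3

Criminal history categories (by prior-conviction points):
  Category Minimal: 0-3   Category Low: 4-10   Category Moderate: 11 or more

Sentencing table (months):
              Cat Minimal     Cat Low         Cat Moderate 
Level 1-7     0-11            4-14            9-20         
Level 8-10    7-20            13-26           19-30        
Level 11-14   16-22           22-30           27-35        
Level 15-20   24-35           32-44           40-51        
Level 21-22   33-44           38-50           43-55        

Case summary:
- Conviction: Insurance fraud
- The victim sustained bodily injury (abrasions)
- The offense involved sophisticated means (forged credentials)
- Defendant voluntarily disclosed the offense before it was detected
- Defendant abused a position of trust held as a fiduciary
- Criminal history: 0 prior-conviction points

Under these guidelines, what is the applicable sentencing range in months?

Base offense level for insurance fraud: 7.
A1 applies: 7 − 1 = 6.
A2 applies: 6 + 3 = 9.
A3 applies (level before this adjustment is 9 < 19, so +1): 9 + 1 = 10.
A4 applies: 10 + 2 = 12.
Final offense level: 12.
Criminal history: 0 prior points → Category Minimal (0-3).
Level 12 falls in the 11-14 band.
Grid: Level 11-14 × Category Minimal = 16-22 months.

16-22 months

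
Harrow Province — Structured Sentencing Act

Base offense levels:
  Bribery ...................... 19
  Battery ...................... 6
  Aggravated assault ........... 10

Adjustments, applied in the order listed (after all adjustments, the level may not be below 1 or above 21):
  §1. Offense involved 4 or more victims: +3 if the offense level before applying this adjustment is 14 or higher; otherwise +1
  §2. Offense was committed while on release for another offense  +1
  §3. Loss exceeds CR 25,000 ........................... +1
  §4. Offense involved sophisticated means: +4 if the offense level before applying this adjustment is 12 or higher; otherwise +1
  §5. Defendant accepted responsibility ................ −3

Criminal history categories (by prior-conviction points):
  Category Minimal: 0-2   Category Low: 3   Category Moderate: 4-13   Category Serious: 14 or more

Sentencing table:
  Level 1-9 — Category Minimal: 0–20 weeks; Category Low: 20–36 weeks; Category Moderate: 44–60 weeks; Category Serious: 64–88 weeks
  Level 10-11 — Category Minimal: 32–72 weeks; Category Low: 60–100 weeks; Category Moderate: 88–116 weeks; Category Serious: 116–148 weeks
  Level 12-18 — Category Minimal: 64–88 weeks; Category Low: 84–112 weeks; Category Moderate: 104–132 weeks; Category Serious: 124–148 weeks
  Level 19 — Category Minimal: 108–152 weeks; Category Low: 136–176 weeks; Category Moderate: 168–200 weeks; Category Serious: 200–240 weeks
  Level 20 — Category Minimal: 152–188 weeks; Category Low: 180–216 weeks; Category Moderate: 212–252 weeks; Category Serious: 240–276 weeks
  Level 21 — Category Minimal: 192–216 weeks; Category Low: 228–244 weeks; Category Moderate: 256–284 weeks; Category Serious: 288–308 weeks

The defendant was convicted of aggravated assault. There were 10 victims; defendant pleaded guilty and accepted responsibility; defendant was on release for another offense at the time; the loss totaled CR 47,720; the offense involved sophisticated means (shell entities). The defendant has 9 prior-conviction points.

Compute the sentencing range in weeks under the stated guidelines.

Base offense level for aggravated assault: 10.
§1 applies (level before this adjustment is 10 < 14, so +1): 10 + 1 = 11.
§2 applies: 11 + 1 = 12.
§3 applies: 12 + 1 = 13.
§4 applies (level before this adjustment is 13 ≥ 12, so +4): 13 + 4 = 17.
§5 applies: 17 − 3 = 14.
Final offense level: 14.
Criminal history: 9 prior points → Category Moderate (4-13).
Level 14 falls in the 12-18 band.
Grid: Level 12-18 × Category Moderate = 104-132 weeks.

104-132 weeks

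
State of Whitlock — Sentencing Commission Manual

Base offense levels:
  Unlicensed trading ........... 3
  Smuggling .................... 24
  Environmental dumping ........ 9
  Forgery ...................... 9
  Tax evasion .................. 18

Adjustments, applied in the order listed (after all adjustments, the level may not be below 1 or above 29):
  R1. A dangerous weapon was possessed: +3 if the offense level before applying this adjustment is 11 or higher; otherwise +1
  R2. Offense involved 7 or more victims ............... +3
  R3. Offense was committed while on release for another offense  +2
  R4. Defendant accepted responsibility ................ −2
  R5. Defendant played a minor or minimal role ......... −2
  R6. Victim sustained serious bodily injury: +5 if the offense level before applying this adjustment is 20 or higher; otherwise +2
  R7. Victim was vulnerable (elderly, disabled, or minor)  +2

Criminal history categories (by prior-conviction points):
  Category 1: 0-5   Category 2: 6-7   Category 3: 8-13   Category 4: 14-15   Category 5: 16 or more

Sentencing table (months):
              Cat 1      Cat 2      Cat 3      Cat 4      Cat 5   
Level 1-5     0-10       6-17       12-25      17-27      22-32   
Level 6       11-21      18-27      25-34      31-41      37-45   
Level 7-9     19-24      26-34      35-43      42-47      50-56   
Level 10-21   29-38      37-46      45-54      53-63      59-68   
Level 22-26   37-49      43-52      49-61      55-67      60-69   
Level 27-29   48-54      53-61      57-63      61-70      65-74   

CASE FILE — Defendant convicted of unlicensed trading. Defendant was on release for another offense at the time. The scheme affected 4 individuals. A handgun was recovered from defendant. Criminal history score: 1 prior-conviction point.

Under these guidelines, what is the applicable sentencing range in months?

Base offense level for unlicensed trading: 3.
R1 applies (level before this adjustment is 3 < 11, so +1): 3 + 1 = 4.
R2 does not apply.
R3 applies: 4 + 2 = 6.
R4 does not apply.
R5 does not apply.
R6 does not apply.
Final offense level: 6.
Criminal history: 1 prior point → Category 1 (0-5).
Level 6 falls in the 6 band.
Grid: Level 6 × Category 1 = 11-21 months.

11-21 months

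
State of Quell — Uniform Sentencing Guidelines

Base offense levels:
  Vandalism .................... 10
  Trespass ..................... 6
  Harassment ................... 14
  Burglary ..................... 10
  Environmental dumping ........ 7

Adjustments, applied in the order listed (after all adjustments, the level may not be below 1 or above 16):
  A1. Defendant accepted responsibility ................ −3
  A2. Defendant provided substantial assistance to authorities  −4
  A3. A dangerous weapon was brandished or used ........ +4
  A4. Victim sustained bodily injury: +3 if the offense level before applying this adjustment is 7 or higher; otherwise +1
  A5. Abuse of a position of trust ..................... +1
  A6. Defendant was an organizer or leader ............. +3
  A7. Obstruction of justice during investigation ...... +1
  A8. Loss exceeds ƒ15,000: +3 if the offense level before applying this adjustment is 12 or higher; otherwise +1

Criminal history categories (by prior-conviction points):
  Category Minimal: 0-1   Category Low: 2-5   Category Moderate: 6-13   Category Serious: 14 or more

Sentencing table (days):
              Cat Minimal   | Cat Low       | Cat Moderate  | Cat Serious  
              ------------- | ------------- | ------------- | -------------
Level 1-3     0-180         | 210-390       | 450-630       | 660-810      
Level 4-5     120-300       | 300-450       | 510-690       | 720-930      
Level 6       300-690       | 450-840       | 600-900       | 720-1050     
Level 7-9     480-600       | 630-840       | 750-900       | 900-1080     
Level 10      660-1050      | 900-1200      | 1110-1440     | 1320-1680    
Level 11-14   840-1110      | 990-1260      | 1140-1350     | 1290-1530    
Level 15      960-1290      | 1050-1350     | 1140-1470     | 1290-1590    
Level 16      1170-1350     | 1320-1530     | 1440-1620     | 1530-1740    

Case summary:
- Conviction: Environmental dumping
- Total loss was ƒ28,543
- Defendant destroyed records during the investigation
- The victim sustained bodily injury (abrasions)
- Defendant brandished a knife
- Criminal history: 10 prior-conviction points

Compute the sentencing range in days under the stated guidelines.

Base offense level for environmental dumping: 7.
A1 does not apply.
A2 does not apply.
A3 applies: 7 + 4 = 11.
A4 applies (level before this adjustment is 11 ≥ 7, so +3): 11 + 3 = 14.
A6 does not apply.
A7 applies: 14 + 1 = 15.
A8 applies (level before this adjustment is 15 ≥ 12, so +3): 15 + 3 = 18.
Level 18 exceeds the maximum of 16; capped at 16.
Final offense level: 16.
Criminal history: 10 prior points → Category Moderate (6-13).
Level 16 falls in the 16 band.
Grid: Level 16 × Category Moderate = 1440-1620 days.

1440-1620 days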